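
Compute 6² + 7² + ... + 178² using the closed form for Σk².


Σₖ₌6^178 k² = Σₖ₌₁^178 k² − Σₖ₌₁^5 k²
= 178·179·357/6 − 5·6·11/6
= 1895789 − 55 = 1895734

Σk² = 1895734


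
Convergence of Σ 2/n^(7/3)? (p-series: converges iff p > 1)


p-series test: Σ c/n^p converges if p > 1, diverges if p ≤ 1 (constant c > 0 doesn't affect convergence).
p = 7/3
7/3 > 1 → CONVERGES

Converges (p = 7/3 > 1)


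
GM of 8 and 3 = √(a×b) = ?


GM = √(8×3) = √24 = 4.899

GM = 4.899


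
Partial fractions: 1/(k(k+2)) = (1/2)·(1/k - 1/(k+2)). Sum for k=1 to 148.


1/(k(k+2)) = (1/2)·(1/k - 1/(k+2)) (partial fractions)
Telescoping: Σ = (1/2)·(1 + 1/2 - 1/149 - 1/150) = 16613/22350

Sum = 16613/22350


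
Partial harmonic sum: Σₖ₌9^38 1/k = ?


Σₖ₌9^38 1/k = 1/9 + 1/10 + 1/11 + ... + 1/38
= 104780081036899/69388720221600
≈ 1.51

Sum = 104780081036899/69388720221600 ≈ 1.51


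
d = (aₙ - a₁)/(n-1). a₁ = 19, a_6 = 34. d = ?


d = (aₙ - a₁)/(n-1)
= (34 - 19)/(6-1)
= 15/5 = 3

d = 3


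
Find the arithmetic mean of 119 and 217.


AM = (119 + 217)/2 = 336/2 = 168

AM = 168


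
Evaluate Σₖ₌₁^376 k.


n(n+1)/2 = 376×377/2 = 141752/2 = 70876

Σk = 70876


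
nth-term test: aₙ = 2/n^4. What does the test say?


lim(n→∞) 2/n^4 = 0
lim aₙ = 0 → nth-term test is INCONCLUSIVE
(Need other tests; this is actually a convergent p-series with p=4 > 1)

Inconclusive (lim aₙ = 0; need another test)


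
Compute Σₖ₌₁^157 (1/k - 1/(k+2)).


Telescoping with gap 2: two head and two tail terms survive.
= (1 + 1/2) - (1/158 + 1/159)
= 3/2 - 1/158 - 1/159 = 18683/12561

Sum = 18683/12561


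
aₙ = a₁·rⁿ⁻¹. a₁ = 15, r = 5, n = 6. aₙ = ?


aₙ = a₁·r^(n-1)
= 15×5^5
= 15×3125
= 46875

a_6 = 46875


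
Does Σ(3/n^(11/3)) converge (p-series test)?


p-series test: Σ c/n^p converges if p > 1, diverges if p ≤ 1 (constant c > 0 doesn't affect convergence).
p = 11/3
11/3 > 1 → CONVERGES

Converges (p = 11/3 > 1)


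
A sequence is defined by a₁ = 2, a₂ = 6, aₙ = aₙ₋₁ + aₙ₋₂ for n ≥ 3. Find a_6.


Computing iteratively: 2, 6, 8, 14, 22, 36
a_6 = 36

a_6 = 36


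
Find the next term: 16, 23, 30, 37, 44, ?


Pattern: arithmetic (d=7)
Terms: 16, 23, 30, 37, 44
Next term = 51

Next term = 51


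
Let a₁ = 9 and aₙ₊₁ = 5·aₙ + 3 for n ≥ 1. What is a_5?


Computing step by step:
a_1 = 9
a_2 = 48
a_3 = 243
a_4 = 1218
a_5 = 6093


a_5 = 6093


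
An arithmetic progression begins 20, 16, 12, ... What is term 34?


aₙ = a₁ + (n-1)d
= 20 + (34-1)×-4
= 20 - 132
= -112

a_34 = -112


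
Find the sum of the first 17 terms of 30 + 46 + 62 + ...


aₙ = 30 + (17-1)×16 = 286
Sₙ = n(a₁+aₙ)/2 = 17×(30+286)/2
= 17×316/2 = 2686

S_17 = 2686


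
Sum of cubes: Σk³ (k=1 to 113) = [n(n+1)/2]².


n(n+1)/2 = 113×114/2 = 6441
Σk³ = 6441² = 41486481

Σk³ = 41486481


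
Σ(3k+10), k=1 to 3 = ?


Σ(3k+10) = 3·Σk + 10·n
= 3·6 + 10·3
= 18 + 30 = 48

Σ = 48


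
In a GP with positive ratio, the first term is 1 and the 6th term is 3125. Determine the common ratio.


r^(n-1) = aₙ/a₁
r^5 = 3125/1 = 3125
r = 3125^(1/5)
= 5

r = 5


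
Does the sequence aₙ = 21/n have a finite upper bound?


a₁ = 21, a₂ = 21/2, a₃ = 21/3, ...
0 < aₙ ≤ 21 for all n ≥ 1
Lower bound: 0, Upper bound: 21
The sequence IS bounded

Bounded (0 < aₙ ≤ 21)


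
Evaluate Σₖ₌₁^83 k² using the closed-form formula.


n = 83
n(n+1)(2n+1)/6 = 83×84×167/6
= 1164324/6 = 194054

Σk² = 194054


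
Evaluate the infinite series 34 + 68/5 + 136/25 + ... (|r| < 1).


S∞ = a₁/(1-r) = 34/(1 - 2/5)
= 34/(3/5)
= 170/3

S∞ = 170/3


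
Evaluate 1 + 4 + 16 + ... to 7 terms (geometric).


Sₙ = 1×(4^7 - 1)/(4 - 1)
= 1×(16384 - 1)/3
= 1×16383/3
= 5461

S_7 = 5461


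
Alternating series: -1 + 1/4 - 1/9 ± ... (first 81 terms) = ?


S = -1 + 1/4 - 1/9 + 1/16 - 1/25 + 1/36 - 1/49 + 1/64 ± ...
= -0.8225
(Full series converges to -π²/12 ≈ -0.8225)

S_81 = -0.8225


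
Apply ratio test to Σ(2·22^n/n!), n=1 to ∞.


aₙ = 2·22^n/n!
a_{n+1}/aₙ = 22^(n+1)/(n+1)! × n!/22^n  (constant 2 cancels)
= 22/(n+1)
L = lim(n→∞) 22/(n+1) = 0
L < 1 → series CONVERGES

Converges (ratio test: L = 0 < 1)


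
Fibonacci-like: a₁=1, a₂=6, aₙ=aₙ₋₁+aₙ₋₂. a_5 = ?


Computing iteratively: 1, 6, 7, 13, 20
a_5 = 20

a_5 = 20


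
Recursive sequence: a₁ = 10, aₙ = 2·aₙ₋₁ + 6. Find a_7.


Computing step by step:
a_1 = 10
a_2 = 26
a_3 = 58
a_4 = 122
a_5 = 250
a_6 = 506
a_7 = 1018


a_7 = 1018


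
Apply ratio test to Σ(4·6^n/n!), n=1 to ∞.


aₙ = 4·6^n/n!
a_{n+1}/aₙ = 6^(n+1)/(n+1)! × n!/6^n  (constant 4 cancels)
= 6/(n+1)
L = lim(n→∞) 6/(n+1) = 0
L < 1 → series CONVERGES

Converges (ratio test: L = 0 < 1)


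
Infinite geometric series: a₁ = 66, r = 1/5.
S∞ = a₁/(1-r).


S∞ = a₁/(1-r) = 66/(1 - 1/5)
= 66/(4/5)
= 165/2

S∞ = 165/2


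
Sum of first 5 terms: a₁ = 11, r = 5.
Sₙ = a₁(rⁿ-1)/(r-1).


Sₙ = 11×(5^5 - 1)/(5 - 1)
= 11×(3125 - 1)/4
= 11×3124/4
= 8591

S_5 = 8591


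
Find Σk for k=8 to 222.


Σₖ₌8^222 k = Σₖ₌₁^222 k − Σₖ₌₁^7 k
= 222·223/2 − 7·8/2
= 24753 − 28 = 24725

Σk = 24725


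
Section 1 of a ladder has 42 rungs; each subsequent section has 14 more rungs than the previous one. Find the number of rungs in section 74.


aₙ = a₁ + (n-1)d
= 42 + (74-1)×14
= 42 + 1022
= 1064

a_74 = 1064


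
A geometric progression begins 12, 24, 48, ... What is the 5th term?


aₙ = a₁·r^(n-1)
= 12×2^4
= 12×16
= 192

a_5 = 192


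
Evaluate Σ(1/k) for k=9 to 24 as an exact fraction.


Σₖ₌9^24 1/k = 1/9 + 1/10 + 1/11 + ... + 1/24
= 1888438373/1784742960
≈ 1.0581

Sum = 1888438373/1784742960 ≈ 1.0581


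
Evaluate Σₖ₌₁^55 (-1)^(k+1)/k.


S = 1 - 1/2 + 1/3 - 1/4 + 1/5 - 1/6 + 1/7 - 1/8 ± ...
= 0.7022
(Full series converges to +ln(2) ≈ +0.6931)

S_55 = 0.7022


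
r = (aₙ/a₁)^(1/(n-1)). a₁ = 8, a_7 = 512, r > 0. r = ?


r^(n-1) = aₙ/a₁
r^6 = 512/8 = 64
r = 64^(1/6)
= ±2; taking r > 0 gives r = 2

r = 2


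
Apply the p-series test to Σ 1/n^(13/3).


p-series test: Σ c/n^p converges if p > 1, diverges if p ≤ 1 (constant c > 0 doesn't affect convergence).
p = 13/3
13/3 > 1 → CONVERGES

Converges (p = 13/3 > 1)


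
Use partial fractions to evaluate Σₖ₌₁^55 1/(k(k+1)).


1/(k(k+1)) = 1/k - 1/(k+1) (partial fractions)
Telescoping: Σ = 1 - 1/56 = 55/56

Sum = 55/56


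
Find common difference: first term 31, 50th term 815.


d = (aₙ - a₁)/(n-1)
= (815 - 31)/(50-1)
= 784/49 = 16

d = 16


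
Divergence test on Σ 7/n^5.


lim(n→∞) 7/n^5 = 0
lim aₙ = 0 → nth-term test is INCONCLUSIVE
(Need other tests; this is actually a convergent p-series with p=5 > 1)

Inconclusive (lim aₙ = 0; need another test)


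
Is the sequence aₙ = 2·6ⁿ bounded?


aₙ = 2·6ⁿ → as n→∞, aₙ→∞ (since base 6 > 1)
No finite upper bound exists
The sequence is UNBOUNDED

Unbounded (aₙ → ∞ as n → ∞)


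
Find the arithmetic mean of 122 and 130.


AM = (122 + 130)/2 = 252/2 = 126

AM = 126


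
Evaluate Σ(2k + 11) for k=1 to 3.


Σ(2k+11) = 2·Σk + 11·n
= 2·6 + 11·3
= 12 + 33 = 45

Σ = 45


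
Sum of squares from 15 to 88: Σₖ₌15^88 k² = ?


Σₖ₌15^88 k² = Σₖ₌₁^88 k² − Σₖ₌₁^14 k²
= 88·89·177/6 − 14·15·29/6
= 231044 − 1015 = 230029

Σk² = 230029


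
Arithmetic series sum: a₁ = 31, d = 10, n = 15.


aₙ = 31 + (15-1)×10 = 171
Sₙ = n(a₁+aₙ)/2 = 15×(31+171)/2
= 15×202/2 = 1515

S_15 = 1515


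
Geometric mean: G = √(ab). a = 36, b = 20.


GM = √(36×20) = √720 = 26.8328

GM = 26.8328


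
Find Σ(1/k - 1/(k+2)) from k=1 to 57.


Telescoping with gap 2: two head and two tail terms survive.
= (1 + 1/2) - (1/58 + 1/59)
= 3/2 - 1/58 - 1/59 = 2508/1711

Sum = 2508/1711


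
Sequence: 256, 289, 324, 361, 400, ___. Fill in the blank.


Pattern: perfect squares: n²
Terms: 256, 289, 324, 361, 400
Next term = 441

Next term = 441


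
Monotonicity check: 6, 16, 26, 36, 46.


Differences: 10, 10, 10, 10
All differences > 0 → strictly INCREASING

Monotonically increasing


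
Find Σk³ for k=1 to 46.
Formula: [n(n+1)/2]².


n(n+1)/2 = 46×47/2 = 1081
Σk³ = 1081² = 1168561

Σk³ = 1168561


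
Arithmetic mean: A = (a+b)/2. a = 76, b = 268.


AM = (76 + 268)/2 = 344/2 = 172

AM = 172


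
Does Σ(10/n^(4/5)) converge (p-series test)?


p-series test: Σ c/n^p converges if p > 1, diverges if p ≤ 1 (constant c > 0 doesn't affect convergence).
p = 4/5
4/5 ≤ 1 → DIVERGES

Diverges (p = 4/5 ≤ 1)


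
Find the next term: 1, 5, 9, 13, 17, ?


Pattern: arithmetic (d=4)
Terms: 1, 5, 9, 13, 17
Next term = 21

Next term = 21


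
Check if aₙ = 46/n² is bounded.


a₁ = 46, a₂ = 46/4, a₃ = 46/9, ...
0 < aₙ ≤ 46 for all n ≥ 1
The sequence IS bounded

Bounded (0 < aₙ ≤ 46)


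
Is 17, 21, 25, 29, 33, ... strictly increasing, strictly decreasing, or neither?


Differences: 4, 4, 4, 4
All differences > 0 → strictly INCREASING

Monotonically increasing


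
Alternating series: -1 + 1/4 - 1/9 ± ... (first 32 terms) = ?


S = -1 + 1/4 - 1/9 + 1/16 - 1/25 + 1/36 - 1/49 + 1/64 ± ...
= -0.822
(Full series converges to -π²/12 ≈ -0.8225)

S_32 = -0.822


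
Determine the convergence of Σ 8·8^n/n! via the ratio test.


aₙ = 8·8^n/n!
a_{n+1}/aₙ = 8^(n+1)/(n+1)! × n!/8^n  (constant 8 cancels)
= 8/(n+1)
L = lim(n→∞) 8/(n+1) = 0
L < 1 → series CONVERGES

Converges (ratio test: L = 0 < 1)


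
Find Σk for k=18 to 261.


Σₖ₌18^261 k = Σₖ₌₁^261 k − Σₖ₌₁^17 k
= 261·262/2 − 17·18/2
= 34191 − 153 = 34038

Σk = 34038


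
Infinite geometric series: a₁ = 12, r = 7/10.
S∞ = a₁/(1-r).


S∞ = a₁/(1-r) = 12/(1 - 7/10)
= 12/(3/10)
= 40

S∞ = 40


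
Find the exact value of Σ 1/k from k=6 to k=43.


Σₖ₌6^43 1/k = 1/6 + 1/7 + 1/8 + ... + 1/43
= 252819946339770257/122332313750680800
≈ 2.0667

Sum = 252819946339770257/122332313750680800 ≈ 2.0667


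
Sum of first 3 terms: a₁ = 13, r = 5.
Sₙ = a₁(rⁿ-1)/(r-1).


Sₙ = 13×(5^3 - 1)/(5 - 1)
= 13×(125 - 1)/4
= 13×124/4
= 403

S_3 = 403


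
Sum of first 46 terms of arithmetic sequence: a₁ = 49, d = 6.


aₙ = 49 + (46-1)×6 = 319
Sₙ = n(a₁+aₙ)/2 = 46×(49+319)/2
= 46×368/2 = 8464

S_46 = 8464


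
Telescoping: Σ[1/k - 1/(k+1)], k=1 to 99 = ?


Telescoping: adjacent terms cancel.
= 1/1 - 1/100
= 1 - 1/100 = 99/100

Sum = 99/100


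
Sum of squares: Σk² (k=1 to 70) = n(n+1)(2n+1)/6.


n = 70
n(n+1)(2n+1)/6 = 70×71×141/6
= 700770/6 = 116795

Σk² = 116795


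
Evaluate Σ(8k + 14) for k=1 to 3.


Σ(8k+14) = 8·Σk + 14·n
= 8·6 + 14·3
= 48 + 42 = 90

Σ = 90


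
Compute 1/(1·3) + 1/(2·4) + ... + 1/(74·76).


1/(k(k+2)) = (1/2)·(1/k - 1/(k+2)) (partial fractions)
Telescoping: Σ = (1/2)·(1 + 1/2 - 1/75 - 1/76) = 8399/11400

Sum = 8399/11400


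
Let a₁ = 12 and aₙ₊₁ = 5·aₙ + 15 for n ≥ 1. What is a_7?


Computing step by step:
a_1 = 12
a_2 = 75
a_3 = 390
a_4 = 1965
a_5 = 9840
a_6 = 49215
a_7 = 246090


a_7 = 246090


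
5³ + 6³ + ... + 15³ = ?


Σₖ₌5^15 k³ = [15·16/2]² − [4·5/2]²
= 14400 − 100 = 14300

Σk³ = 14300


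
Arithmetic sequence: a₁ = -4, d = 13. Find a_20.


aₙ = a₁ + (n-1)d
= -4 + (20-1)×13
= -4 + 247
= 243

a_20 = 243


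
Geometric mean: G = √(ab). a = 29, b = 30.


GM = √(29×30) = √870 = 29.4958

GM = 29.4958


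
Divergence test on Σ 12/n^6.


lim(n→∞) 12/n^6 = 0
lim aₙ = 0 → nth-term test is INCONCLUSIVE
(Need other tests; this is actually a convergent p-series with p=6 > 1)

Inconclusive (lim aₙ = 0; need another test)


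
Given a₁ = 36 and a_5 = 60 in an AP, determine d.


d = (aₙ - a₁)/(n-1)
= (60 - 36)/(5-1)
= 24/4 = 6

d = 6


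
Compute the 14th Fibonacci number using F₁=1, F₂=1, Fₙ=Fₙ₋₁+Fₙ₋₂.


Fibonacci sequence: 1, 1, 2, 3, 5, 8, 13, 21, 34, 55, 89, ...
F(14) = 377

F(14) = 377


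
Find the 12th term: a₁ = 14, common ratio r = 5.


aₙ = a₁·r^(n-1)
= 14×5^11
= 14×48828125
= 683593750

a_12 = 683593750


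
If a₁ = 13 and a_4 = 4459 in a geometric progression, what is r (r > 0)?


r^(n-1) = aₙ/a₁
r^3 = 4459/13 = 343
r = 343^(1/3)
= 7

r = 7


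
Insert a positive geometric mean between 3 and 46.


GM = √(3×46) = √138 = 11.7473

GM = 11.7473


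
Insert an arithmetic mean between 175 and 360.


AM = (175 + 360)/2 = 535/2 = 267.5

AM = 267.5


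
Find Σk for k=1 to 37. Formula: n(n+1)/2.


n(n+1)/2 = 37×38/2 = 1406/2 = 703

Σk = 703


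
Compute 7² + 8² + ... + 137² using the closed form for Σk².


Σₖ₌7^137 k² = Σₖ₌₁^137 k² − Σₖ₌₁^6 k²
= 137·138·275/6 − 6·7·13/6
= 866525 − 91 = 866434

Σk² = 866434


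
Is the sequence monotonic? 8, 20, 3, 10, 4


Differences: 12, -17, 7, -6
Difference at position 1 is +12 (> 0) but position 2 is -17 (< 0) — sequence both rises and falls
→ NOT monotonic

Not monotonic


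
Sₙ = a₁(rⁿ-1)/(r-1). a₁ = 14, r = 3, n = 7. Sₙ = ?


Sₙ = 14×(3^7 - 1)/(3 - 1)
= 14×(2187 - 1)/2
= 14×2186/2
= 15302

S_7 = 15302


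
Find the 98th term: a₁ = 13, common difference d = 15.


aₙ = a₁ + (n-1)d
= 13 + (98-1)×15
= 13 + 1455
= 1468

a_98 = 1468


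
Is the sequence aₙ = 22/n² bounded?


a₁ = 22, a₂ = 22/4, a₃ = 22/9, ...
0 < aₙ ≤ 22 for all n ≥ 1
The sequence IS bounded

Bounded (0 < aₙ ≤ 22)


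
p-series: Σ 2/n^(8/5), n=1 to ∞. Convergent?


p-series test: Σ c/n^p converges if p > 1, diverges if p ≤ 1 (constant c > 0 doesn't affect convergence).
p = 8/5
8/5 > 1 → CONVERGES

Converges (p = 8/5 > 1)


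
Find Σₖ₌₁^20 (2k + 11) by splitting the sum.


Σ(2k+11) = 2·Σk + 11·n
= 2·210 + 11·20
= 420 + 220 = 640

Σ = 640


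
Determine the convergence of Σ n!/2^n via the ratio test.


aₙ = n!/2^n
a_{n+1}/aₙ = (n+1)!/2^(n+1) × 2^n/n!
= (n+1)/2
L = lim(n→∞) (n+1)/2 = ∞
L > 1 → series DIVERGES

Diverges (ratio test: L = ∞ > 1)


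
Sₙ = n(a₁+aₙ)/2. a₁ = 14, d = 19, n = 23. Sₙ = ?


aₙ = 14 + (23-1)×19 = 432
Sₙ = n(a₁+aₙ)/2 = 23×(14+432)/2
= 23×446/2 = 5129

S_23 = 5129


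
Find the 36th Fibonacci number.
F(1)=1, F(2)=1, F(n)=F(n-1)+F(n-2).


Fibonacci sequence: 1, 1, 2, 3, 5, 8, 13, 21, 34, 55, 89, ...
F(36) = 14930352

F(36) = 14930352


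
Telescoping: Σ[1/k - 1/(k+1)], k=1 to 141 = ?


Telescoping: adjacent terms cancel.
= 1/1 - 1/142
= 1 - 1/142 = 141/142

Sum = 141/142


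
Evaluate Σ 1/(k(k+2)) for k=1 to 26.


1/(k(k+2)) = (1/2)·(1/k - 1/(k+2)) (partial fractions)
Telescoping: Σ = (1/2)·(1 + 1/2 - 1/27 - 1/28) = 1079/1512

Sum = 1079/1512


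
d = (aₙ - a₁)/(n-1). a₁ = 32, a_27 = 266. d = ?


d = (aₙ - a₁)/(n-1)
= (266 - 32)/(27-1)
= 234/26 = 9

d = 9


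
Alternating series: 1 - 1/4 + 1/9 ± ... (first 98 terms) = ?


S = 1 - 1/4 + 1/9 - 1/16 + 1/25 - 1/36 + 1/49 - 1/64 ± ...
= 0.8224
(Full series converges to +π²/12 ≈ +0.8225)

S_98 = 0.8224


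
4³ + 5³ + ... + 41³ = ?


Σₖ₌4^41 k³ = [41·42/2]² − [3·4/2]²
= 741321 − 36 = 741285

Σk³ = 741285


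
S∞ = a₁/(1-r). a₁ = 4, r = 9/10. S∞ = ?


S∞ = a₁/(1-r) = 4/(1 - 9/10)
= 4/(1/10)
= 40

S∞ = 40


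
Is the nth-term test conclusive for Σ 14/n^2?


lim(n→∞) 14/n^2 = 0
lim aₙ = 0 → nth-term test is INCONCLUSIVE
(Need other tests; this is actually a convergent p-series with p=2 > 1)

Inconclusive (lim aₙ = 0; need another test)


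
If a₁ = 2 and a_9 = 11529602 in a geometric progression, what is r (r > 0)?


r^(n-1) = aₙ/a₁
r^8 = 11529602/2 = 5764801
r = 5764801^(1/8)
= ±7; taking r > 0 gives r = 7

r = 7


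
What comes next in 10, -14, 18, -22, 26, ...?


Pattern: alternating sign, magnitude arithmetic (d=4)
Terms: 10, -14, 18, -22, 26
Next term = -30

Next term = -30


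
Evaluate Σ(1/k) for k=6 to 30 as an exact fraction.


Σₖ₌6^30 1/k = 1/6 + 1/7 + 1/8 + ... + 1/30
= 3986594995087/2329089562800
≈ 1.7117

Sum = 3986594995087/2329089562800 ≈ 1.7117


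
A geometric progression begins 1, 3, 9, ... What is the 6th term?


aₙ = a₁·r^(n-1)
= 1×3^5
= 1×243
= 243

a_6 = 243


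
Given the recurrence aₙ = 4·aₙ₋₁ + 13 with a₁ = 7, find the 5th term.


Computing step by step:
a_1 = 7
a_2 = 41
a_3 = 177
a_4 = 721
a_5 = 2897


a_5 = 2897


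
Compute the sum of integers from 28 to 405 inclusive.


Σₖ₌28^405 k = Σₖ₌₁^405 k − Σₖ₌₁^27 k
= 405·406/2 − 27·28/2
= 82215 − 378 = 81837

Σk = 81837


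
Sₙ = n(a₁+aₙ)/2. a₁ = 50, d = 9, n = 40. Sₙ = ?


aₙ = 50 + (40-1)×9 = 401
Sₙ = n(a₁+aₙ)/2 = 40×(50+401)/2
= 40×451/2 = 9020

S_40 = 9020


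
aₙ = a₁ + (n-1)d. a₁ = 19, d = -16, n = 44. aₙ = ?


aₙ = a₁ + (n-1)d
= 19 + (44-1)×-16
= 19 - 688
= -669

a_44 = -669


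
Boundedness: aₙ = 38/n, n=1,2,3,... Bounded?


a₁ = 38, a₂ = 38/2, a₃ = 38/3, ...
0 < aₙ ≤ 38 for all n ≥ 1
Lower bound: 0, Upper bound: 38
The sequence IS bounded

Bounded (0 < aₙ ≤ 38)


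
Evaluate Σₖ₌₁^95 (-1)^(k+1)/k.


S = 1 - 1/2 + 1/3 - 1/4 + 1/5 - 1/6 + 1/7 - 1/8 ± ...
= 0.6984
(Full series converges to +ln(2) ≈ +0.6931)

S_95 = 0.6984


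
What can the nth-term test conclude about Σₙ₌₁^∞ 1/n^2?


lim(n→∞) 1/n^2 = 0
lim aₙ = 0 → nth-term test is INCONCLUSIVE
(Need other tests; this is actually a convergent p-series with p=2 > 1)

Inconclusive (lim aₙ = 0; need another test)


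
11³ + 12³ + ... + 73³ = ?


Σₖ₌11^73 k³ = [73·74/2]² − [10·11/2]²
= 7295401 − 3025 = 7292376

Σk³ = 7292376


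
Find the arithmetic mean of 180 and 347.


AM = (180 + 347)/2 = 527/2 = 263.5

AM = 263.5


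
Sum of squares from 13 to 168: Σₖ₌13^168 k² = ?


Σₖ₌13^168 k² = Σₖ₌₁^168 k² − Σₖ₌₁^12 k²
= 168·169·337/6 − 12·13·25/6
= 1594684 − 650 = 1594034

Σk² = 1594034


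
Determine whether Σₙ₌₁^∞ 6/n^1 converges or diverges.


p-series test: Σ c/n^p converges if p > 1, diverges if p ≤ 1 (constant c > 0 doesn't affect convergence).
p = 1
1 ≤ 1 → DIVERGES

Diverges (p = 1 ≤ 1)


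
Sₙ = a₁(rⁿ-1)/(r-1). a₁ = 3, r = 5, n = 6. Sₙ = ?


Sₙ = 3×(5^6 - 1)/(5 - 1)
= 3×(15625 - 1)/4
= 3×15624/4
= 11718

S_6 = 11718


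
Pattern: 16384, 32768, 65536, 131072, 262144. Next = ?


Pattern: powers of 2: 2ⁿ
Terms: 16384, 32768, 65536, 131072, 262144
Next term = 524288

Next term = 524288


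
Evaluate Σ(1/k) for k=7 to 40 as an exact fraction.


Σₖ₌7^40 1/k = 1/7 + 1/8 + 1/9 + ... + 1/40
= 888161829393373/485721041551200
≈ 1.8285

Sum = 888161829393373/485721041551200 ≈ 1.8285


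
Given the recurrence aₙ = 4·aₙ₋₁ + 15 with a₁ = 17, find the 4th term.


Computing step by step:
a_1 = 17
a_2 = 83
a_3 = 347
a_4 = 1403


a_4 = 1403


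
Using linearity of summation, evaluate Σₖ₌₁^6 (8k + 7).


Σ(8k+7) = 8·Σk + 7·n
= 8·21 + 7·6
= 168 + 42 = 210

Σ = 210


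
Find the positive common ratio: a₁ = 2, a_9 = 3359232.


r^(n-1) = aₙ/a₁
r^8 = 3359232/2 = 1679616
r = 1679616^(1/8)
= ±6; taking r > 0 gives r = 6

r = 6


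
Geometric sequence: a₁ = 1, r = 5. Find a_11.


aₙ = a₁·r^(n-1)
= 1×5^10
= 1×9765625
= 9765625

a_11 = 9765625


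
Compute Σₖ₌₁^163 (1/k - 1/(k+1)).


Telescoping: adjacent terms cancel.
= 1/1 - 1/164
= 1 - 1/164 = 163/164

Sum = 163/164


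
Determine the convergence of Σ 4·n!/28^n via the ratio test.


aₙ = 4·n!/28^n
a_{n+1}/aₙ = (n+1)!/28^(n+1) × 28^n/n!  (constant 4 cancels)
= (n+1)/28
L = lim(n→∞) (n+1)/28 = ∞
L > 1 → series DIVERGES

Diverges (ratio test: L = ∞ > 1)


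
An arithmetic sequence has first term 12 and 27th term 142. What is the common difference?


d = (aₙ - a₁)/(n-1)
= (142 - 12)/(27-1)
= 130/26 = 5

d = 5


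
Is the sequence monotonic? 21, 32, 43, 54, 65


Differences: 11, 11, 11, 11
All differences > 0 → strictly INCREASING

Monotonically increasing


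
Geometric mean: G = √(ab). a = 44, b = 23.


GM = √(44×23) = √1012 = 31.8119

GM = 31.8119


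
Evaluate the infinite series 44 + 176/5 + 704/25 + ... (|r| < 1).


S∞ = a₁/(1-r) = 44/(1 - 4/5)
= 44/(1/5)
= 220

S∞ = 220


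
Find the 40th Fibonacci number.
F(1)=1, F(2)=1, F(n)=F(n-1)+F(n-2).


Fibonacci sequence: 1, 1, 2, 3, 5, 8, 13, 21, 34, 55, 89, ...
F(40) = 102334155

F(40) = 102334155


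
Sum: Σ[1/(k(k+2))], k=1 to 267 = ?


1/(k(k+2)) = (1/2)·(1/k - 1/(k+2)) (partial fractions)
Telescoping: Σ = (1/2)·(1 + 1/2 - 1/268 - 1/269) = 107601/144184

Sum = 107601/144184


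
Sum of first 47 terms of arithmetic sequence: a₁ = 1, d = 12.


aₙ = 1 + (47-1)×12 = 553
Sₙ = n(a₁+aₙ)/2 = 47×(1+553)/2
= 47×554/2 = 13019

S_47 = 13019


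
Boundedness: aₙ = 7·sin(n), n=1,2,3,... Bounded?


For all n, -1 ≤ sin(n) ≤ 1, so -7 ≤ 7·sin(n) ≤ 7
Lower bound: -7, Upper bound: 7
The sequence IS bounded

Bounded (-7 ≤ aₙ ≤ 7)


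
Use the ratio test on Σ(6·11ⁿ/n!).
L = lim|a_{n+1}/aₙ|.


aₙ = 6·11^n/n!
a_{n+1}/aₙ = 11^(n+1)/(n+1)! × n!/11^n  (constant 6 cancels)
= 11/(n+1)
L = lim(n→∞) 11/(n+1) = 0
L < 1 → series CONVERGES

Converges (ratio test: L = 0 < 1)


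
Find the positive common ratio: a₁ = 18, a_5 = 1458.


r^(n-1) = aₙ/a₁
r^4 = 1458/18 = 81
r = 81^(1/4)
= ±3; taking r > 0 gives r = 3

r = 3


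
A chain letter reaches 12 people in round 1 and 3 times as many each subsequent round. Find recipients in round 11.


aₙ = a₁·r^(n-1)
= 12×3^10
= 12×59049
= 708588

a_11 = 708588


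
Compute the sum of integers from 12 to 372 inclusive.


Σₖ₌12^372 k = Σₖ₌₁^372 k − Σₖ₌₁^11 k
= 372·373/2 − 11·12/2
= 69378 − 66 = 69312

Σk = 69312


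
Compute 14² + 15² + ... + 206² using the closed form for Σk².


Σₖ₌14^206 k² = Σₖ₌₁^206 k² − Σₖ₌₁^13 k²
= 206·207·413/6 − 13·14·27/6
= 2935191 − 819 = 2934372

Σk² = 2934372


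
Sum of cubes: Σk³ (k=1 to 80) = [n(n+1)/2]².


n(n+1)/2 = 80×81/2 = 3240
Σk³ = 3240² = 10497600

Σk³ = 10497600


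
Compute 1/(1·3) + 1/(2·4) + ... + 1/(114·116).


1/(k(k+2)) = (1/2)·(1/k - 1/(k+2)) (partial fractions)
Telescoping: Σ = (1/2)·(1 + 1/2 - 1/115 - 1/116) = 19779/26680

Sum = 19779/26680


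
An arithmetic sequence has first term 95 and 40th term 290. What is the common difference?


d = (aₙ - a₁)/(n-1)
= (290 - 95)/(40-1)
= 195/39 = 5

d = 5


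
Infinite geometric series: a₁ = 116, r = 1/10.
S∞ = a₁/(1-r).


S∞ = a₁/(1-r) = 116/(1 - 1/10)
= 116/(9/10)
= 1160/9

S∞ = 1160/9


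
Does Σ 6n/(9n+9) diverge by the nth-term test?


lim(n→∞) 6n/(9n+9) = 6/9 = 2/3  (divide numerator and denominator by n)
lim aₙ = 2/3 ≠ 0 → series DIVERGES

Diverges (lim aₙ = 2/3 ≠ 0)


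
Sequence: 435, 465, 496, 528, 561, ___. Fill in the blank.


Pattern: triangular numbers: n(n+1)/2
Terms: 435, 465, 496, 528, 561
Next term = 595

Next term = 595


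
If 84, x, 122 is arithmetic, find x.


AM = (84 + 122)/2 = 206/2 = 103

AM = 103


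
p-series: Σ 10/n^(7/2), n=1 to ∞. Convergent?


p-series test: Σ c/n^p converges if p > 1, diverges if p ≤ 1 (constant c > 0 doesn't affect convergence).
p = 7/2
7/2 > 1 → CONVERGES

Converges (p = 7/2 > 1)


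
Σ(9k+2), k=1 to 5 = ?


Σ(9k+2) = 9·Σk + 2·n
= 9·15 + 2·5
= 135 + 10 = 145

Σ = 145


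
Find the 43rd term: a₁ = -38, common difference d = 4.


aₙ = a₁ + (n-1)d
= -38 + (43-1)×4
= -38 + 168
= 130

a_43 = 130


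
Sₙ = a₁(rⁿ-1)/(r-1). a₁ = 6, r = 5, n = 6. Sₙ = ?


Sₙ = 6×(5^6 - 1)/(5 - 1)
= 6×(15625 - 1)/4
= 6×15624/4
= 23436

S_6 = 23436


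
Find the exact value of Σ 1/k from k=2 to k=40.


Σₖ₌2^40 1/k = 1/2 + 1/3 + 1/4 + ... + 1/40
= 1592457339642613/485721041551200
≈ 3.2785

Sum = 1592457339642613/485721041551200 ≈ 3.2785


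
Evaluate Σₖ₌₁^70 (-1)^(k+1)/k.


S = 1 - 1/2 + 1/3 - 1/4 + 1/5 - 1/6 + 1/7 - 1/8 ± ...
= 0.6861
(Full series converges to +ln(2) ≈ +0.6931)

S_70 = 0.6861


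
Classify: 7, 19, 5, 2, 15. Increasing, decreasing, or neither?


Differences: 12, -14, -3, 13
Difference at position 1 is +12 (> 0) but position 2 is -14 (< 0) — sequence both rises and falls
→ NOT monotonic

Not monotonic


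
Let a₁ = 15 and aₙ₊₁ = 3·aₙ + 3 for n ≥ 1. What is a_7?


Computing step by step:
a_1 = 15
a_2 = 48
a_3 = 147
a_4 = 444
a_5 = 1335
a_6 = 4008
a_7 = 12027


a_7 = 12027


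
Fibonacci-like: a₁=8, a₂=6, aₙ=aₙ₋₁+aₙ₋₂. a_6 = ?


Computing iteratively: 8, 6, 14, 20, 34, 54
a_6 = 54

a_6 = 54


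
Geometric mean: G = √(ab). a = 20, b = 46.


GM = √(20×46) = √920 = 30.3315

GM = 30.3315


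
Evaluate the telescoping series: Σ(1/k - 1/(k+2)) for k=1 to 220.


Telescoping with gap 2: two head and two tail terms survive.
= (1 + 1/2) - (1/221 + 1/222)
= 3/2 - 1/221 - 1/222 = 36575/24531

Sum = 36575/24531


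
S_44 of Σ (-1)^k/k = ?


S = -1 + 1/2 - 1/3 + 1/4 - 1/5 + 1/6 - 1/7 + 1/8 ± ...
= -0.6819
(Full series converges to -ln(2) ≈ -0.6931)

S_44 = -0.6819


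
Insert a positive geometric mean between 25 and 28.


GM = √(25×28) = √700 = 26.4575

GM = 26.4575


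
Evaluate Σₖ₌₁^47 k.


n(n+1)/2 = 47×48/2 = 2256/2 = 1128

Σk = 1128


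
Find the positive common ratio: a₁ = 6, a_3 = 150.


r^(n-1) = aₙ/a₁
r^2 = 150/6 = 25
r = 25^(1/2)
= ±5; taking r > 0 gives r = 5

r = 5


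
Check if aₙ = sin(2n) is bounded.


For all n, -1 ≤ sin(2n) ≤ 1, so -1 ≤ sin(2n) ≤ 1
Lower bound: -1, Upper bound: 1
The sequence IS bounded

Bounded (-1 ≤ aₙ ≤ 1)


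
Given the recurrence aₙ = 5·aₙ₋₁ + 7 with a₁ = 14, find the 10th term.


Computing step by step:
a_1 = 14
a_2 = 77
a_3 = 392
a_4 = 1967
a_5 = 9842
a_6 = 49217
a_7 = 246092
a_8 = 1230467
a_9 = 6152342
a_10 = 30761717


a_10 = 30761717


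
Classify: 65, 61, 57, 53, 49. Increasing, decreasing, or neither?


Differences: -4, -4, -4, -4
All differences < 0 → strictly DECREASING

Monotonically decreasing


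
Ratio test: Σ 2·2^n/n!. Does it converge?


aₙ = 2·2^n/n!
a_{n+1}/aₙ = 2^(n+1)/(n+1)! × n!/2^n  (constant 2 cancels)
= 2/(n+1)
L = lim(n→∞) 2/(n+1) = 0
L < 1 → series CONVERGES

Converges (ratio test: L = 0 < 1)


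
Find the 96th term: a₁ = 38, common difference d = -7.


aₙ = a₁ + (n-1)d
= 38 + (96-1)×-7
= 38 - 665
= -627

a_96 = -627


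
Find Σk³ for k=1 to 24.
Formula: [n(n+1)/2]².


n(n+1)/2 = 24×25/2 = 300
Σk³ = 300² = 90000

Σk³ = 90000


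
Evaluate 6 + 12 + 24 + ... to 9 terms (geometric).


Sₙ = 6×(2^9 - 1)/(2 - 1)
= 6×(512 - 1)/1
= 6×511/1
= 3066

S_9 = 3066


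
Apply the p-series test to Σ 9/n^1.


p-series test: Σ c/n^p converges if p > 1, diverges if p ≤ 1 (constant c > 0 doesn't affect convergence).
p = 1
1 ≤ 1 → DIVERGES

Diverges (p = 1 ≤ 1)


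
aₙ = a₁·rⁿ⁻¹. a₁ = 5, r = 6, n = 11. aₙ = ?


aₙ = a₁·r^(n-1)
= 5×6^10
= 5×60466176
= 302330880

a_11 = 302330880


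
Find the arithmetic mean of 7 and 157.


AM = (7 + 157)/2 = 164/2 = 82

AM = 82


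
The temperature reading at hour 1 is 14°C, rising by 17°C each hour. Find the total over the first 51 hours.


aₙ = 14 + (51-1)×17 = 864
Sₙ = n(a₁+aₙ)/2 = 51×(14+864)/2
= 51×878/2 = 22389

S_51 = 22389


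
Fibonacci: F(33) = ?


Fibonacci sequence: 1, 1, 2, 3, 5, 8, 13, 21, 34, 55, 89, ...
F(33) = 3524578

F(33) = 3524578


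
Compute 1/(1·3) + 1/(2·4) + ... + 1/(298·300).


1/(k(k+2)) = (1/2)·(1/k - 1/(k+2)) (partial fractions)
Telescoping: Σ = (1/2)·(1 + 1/2 - 1/299 - 1/300) = 133951/179400

Sum = 133951/179400


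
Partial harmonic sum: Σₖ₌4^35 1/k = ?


Σₖ₌4^35 1/k = 1/4 + 1/5 + 1/6 + ... + 1/35
= 30370011182509/13127595717600
≈ 2.3134

Sum = 30370011182509/13127595717600 ≈ 2.3134


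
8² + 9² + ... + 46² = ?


Σₖ₌8^46 k² = Σₖ₌₁^46 k² − Σₖ₌₁^7 k²
= 46·47·93/6 − 7·8·15/6
= 33511 − 140 = 33371

Σk² = 33371


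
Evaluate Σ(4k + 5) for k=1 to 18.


Σ(4k+5) = 4·Σk + 5·n
= 4·171 + 5·18
= 684 + 90 = 774

Σ = 774


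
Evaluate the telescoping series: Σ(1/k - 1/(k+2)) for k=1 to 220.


Telescoping with gap 2: two head and two tail terms survive.
= (1 + 1/2) - (1/221 + 1/222)
= 3/2 - 1/221 - 1/222 = 36575/24531

Sum = 36575/24531


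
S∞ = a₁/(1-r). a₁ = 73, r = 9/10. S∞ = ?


S∞ = a₁/(1-r) = 73/(1 - 9/10)
= 73/(1/10)
= 730

S∞ = 730


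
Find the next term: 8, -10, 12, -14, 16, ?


Pattern: alternating sign, magnitude arithmetic (d=2)
Terms: 8, -10, 12, -14, 16
Next term = -18

Next term = -18


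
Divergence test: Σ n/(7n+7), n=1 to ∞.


lim(n→∞) n/(7n+7) = 1/7 = 1/7  (divide numerator and denominator by n)
lim aₙ = 1/7 ≠ 0 → series DIVERGES

Diverges (lim aₙ = 1/7 ≠ 0)


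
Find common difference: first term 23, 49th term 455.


d = (aₙ - a₁)/(n-1)
= (455 - 23)/(49-1)
= 432/48 = 9

d = 9


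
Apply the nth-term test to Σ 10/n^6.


lim(n→∞) 10/n^6 = 0
lim aₙ = 0 → nth-term test is INCONCLUSIVE
(Need other tests; this is actually a convergent p-series with p=6 > 1)

Inconclusive (lim aₙ = 0; need another test)


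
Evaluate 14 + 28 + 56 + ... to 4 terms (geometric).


Sₙ = 14×(2^4 - 1)/(2 - 1)
= 14×(16 - 1)/1
= 14×15/1
= 210

S_4 = 210


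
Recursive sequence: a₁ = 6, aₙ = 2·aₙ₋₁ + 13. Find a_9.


Computing step by step:
a_1 = 6
a_2 = 25
a_3 = 63
a_4 = 139
a_5 = 291
a_6 = 595
a_7 = 1203
a_8 = 2419
a_9 = 4851


a_9 = 4851


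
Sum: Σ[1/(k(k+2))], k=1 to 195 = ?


1/(k(k+2)) = (1/2)·(1/k - 1/(k+2)) (partial fractions)
Telescoping: Σ = (1/2)·(1 + 1/2 - 1/196 - 1/197) = 57525/77224

Sum = 57525/77224


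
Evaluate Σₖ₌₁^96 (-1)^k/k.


S = -1 + 1/2 - 1/3 + 1/4 - 1/5 + 1/6 - 1/7 + 1/8 ± ...
= -0.688
(Full series converges to -ln(2) ≈ -0.6931)

S_96 = -0.688


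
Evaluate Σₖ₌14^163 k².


Σₖ₌14^163 k² = Σₖ₌₁^163 k² − Σₖ₌₁^13 k²
= 163·164·327/6 − 13·14·27/6
= 1456894 − 819 = 1456075

Σk² = 1456075


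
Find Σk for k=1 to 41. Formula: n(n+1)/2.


n(n+1)/2 = 41×42/2 = 1722/2 = 861

Σk = 861


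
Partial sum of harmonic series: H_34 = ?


H_34 = 1/1 + 1/2 + 1/3 + ... + 1/34
= 54062195834749/13127595717600
≈ 4.1182

H_34 = 54062195834749/13127595717600 ≈ 4.1182


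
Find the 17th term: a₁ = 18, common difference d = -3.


aₙ = a₁ + (n-1)d
= 18 + (17-1)×-3
= 18 - 48
= -30

a_17 = -30


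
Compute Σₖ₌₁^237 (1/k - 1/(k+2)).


Telescoping with gap 2: two head and two tail terms survive.
= (1 + 1/2) - (1/238 + 1/239)
= 3/2 - 1/238 - 1/239 = 42423/28441

Sum = 42423/28441


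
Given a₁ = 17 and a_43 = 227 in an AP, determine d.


d = (aₙ - a₁)/(n-1)
= (227 - 17)/(43-1)
= 210/42 = 5

d = 5


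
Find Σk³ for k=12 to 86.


Σₖ₌12^86 k³ = [86·87/2]² − [11·12/2]²
= 13995081 − 4356 = 13990725

Σk³ = 13990725


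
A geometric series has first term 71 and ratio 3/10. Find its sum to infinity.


S∞ = a₁/(1-r) = 71/(1 - 3/10)
= 71/(7/10)
= 710/7

S∞ = 710/7


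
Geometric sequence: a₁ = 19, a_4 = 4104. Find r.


r^(n-1) = aₙ/a₁
r^3 = 4104/19 = 216
r = 216^(1/3)
= 6

r = 6


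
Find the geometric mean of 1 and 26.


GM = √(1×26) = √26 = 5.099

GM = 5.099


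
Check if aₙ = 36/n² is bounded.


a₁ = 36, a₂ = 36/4, a₃ = 36/9, ...
0 < aₙ ≤ 36 for all n ≥ 1
The sequence IS bounded

Bounded (0 < aₙ ≤ 36)


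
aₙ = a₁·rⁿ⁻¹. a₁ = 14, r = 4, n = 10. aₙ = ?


aₙ = a₁·r^(n-1)
= 14×4^9
= 14×262144
= 3670016

a_10 = 3670016


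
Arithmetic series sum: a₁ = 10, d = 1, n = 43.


aₙ = 10 + (43-1)×1 = 52
Sₙ = n(a₁+aₙ)/2 = 43×(10+52)/2
= 43×62/2 = 1333

S_43 = 1333


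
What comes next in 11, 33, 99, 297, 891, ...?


Pattern: geometric (r=3)
Terms: 11, 33, 99, 297, 891
Next term = 2673

Next term = 2673


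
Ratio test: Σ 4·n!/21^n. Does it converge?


aₙ = 4·n!/21^n
a_{n+1}/aₙ = (n+1)!/21^(n+1) × 21^n/n!  (constant 4 cancels)
= (n+1)/21
L = lim(n→∞) (n+1)/21 = ∞
L > 1 → series DIVERGES

Diverges (ratio test: L = ∞ > 1)


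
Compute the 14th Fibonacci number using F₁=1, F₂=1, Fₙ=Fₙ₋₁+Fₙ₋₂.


Fibonacci sequence: 1, 1, 2, 3, 5, 8, 13, 21, 34, 55, 89, ...
F(14) = 377

F(14) = 377


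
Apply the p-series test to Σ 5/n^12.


p-series test: Σ c/n^p converges if p > 1, diverges if p ≤ 1 (constant c > 0 doesn't affect convergence).
p = 12
12 > 1 → CONVERGES

Converges (p = 12 > 1)


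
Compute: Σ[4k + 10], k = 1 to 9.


Σ(4k+10) = 4·Σk + 10·n
= 4·45 + 10·9
= 180 + 90 = 270

Σ = 270


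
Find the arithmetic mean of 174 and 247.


AM = (174 + 247)/2 = 421/2 = 210.5

AM = 210.5


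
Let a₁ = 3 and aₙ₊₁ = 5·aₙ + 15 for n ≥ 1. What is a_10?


Computing step by step:
a_1 = 3
a_2 = 30
a_3 = 165
a_4 = 840
a_5 = 4215
a_6 = 21090
a_7 = 105465
a_8 = 527340
a_9 = 2636715
a_10 = 13183590


a_10 = 13183590


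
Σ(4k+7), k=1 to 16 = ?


Σ(4k+7) = 4·Σk + 7·n
= 4·136 + 7·16
= 544 + 112 = 656

Σ = 656


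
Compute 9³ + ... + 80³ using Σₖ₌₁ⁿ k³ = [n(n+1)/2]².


Σₖ₌9^80 k³ = [80·81/2]² − [8·9/2]²
= 10497600 − 1296 = 10496304

Σk³ = 10496304


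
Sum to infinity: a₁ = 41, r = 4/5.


S∞ = a₁/(1-r) = 41/(1 - 4/5)
= 41/(1/5)
= 205

S∞ = 205


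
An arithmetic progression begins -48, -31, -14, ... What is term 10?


aₙ = a₁ + (n-1)d
= -48 + (10-1)×17
= -48 + 153
= 105

a_10 = 105


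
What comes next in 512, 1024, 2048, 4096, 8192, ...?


Pattern: powers of 2: 2ⁿ
Terms: 512, 1024, 2048, 4096, 8192
Next term = 16384

Next term = 16384


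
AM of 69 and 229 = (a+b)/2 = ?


AM = (69 + 229)/2 = 298/2 = 149

AM = 149


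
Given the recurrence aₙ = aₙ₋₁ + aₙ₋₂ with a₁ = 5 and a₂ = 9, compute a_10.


Computing iteratively: 5, 9, 14, 23, 37, 60, 97, 157, 254, 411
a_10 = 411

a_10 = 411


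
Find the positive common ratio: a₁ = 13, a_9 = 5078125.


r^(n-1) = aₙ/a₁
r^8 = 5078125/13 = 390625
r = 390625^(1/8)
= ±5; taking r > 0 gives r = 5

r = 5


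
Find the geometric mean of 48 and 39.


GM = √(48×39) = √1872 = 43.2666

GM = 43.2666


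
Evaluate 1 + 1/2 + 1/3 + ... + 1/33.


H_33 = 1/1 + 1/2 + 1/3 + ... + 1/33
= 53676090078349/13127595717600
≈ 4.0888

H_33 = 53676090078349/13127595717600 ≈ 4.0888


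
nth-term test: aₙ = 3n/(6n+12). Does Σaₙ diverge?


lim(n→∞) 3n/(6n+12) = 3/6 = 1/2  (divide numerator and denominator by n)
lim aₙ = 1/2 ≠ 0 → series DIVERGES

Diverges (lim aₙ = 1/2 ≠ 0)


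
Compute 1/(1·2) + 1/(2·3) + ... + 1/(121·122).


1/(k(k+1)) = 1/k - 1/(k+1) (partial fractions)
Telescoping: Σ = 1 - 1/122 = 121/122

Sum = 121/122


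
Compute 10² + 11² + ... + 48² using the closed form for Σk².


Σₖ₌10^48 k² = Σₖ₌₁^48 k² − Σₖ₌₁^9 k²
= 48·49·97/6 − 9·10·19/6
= 38024 − 285 = 37739

Σk² = 37739


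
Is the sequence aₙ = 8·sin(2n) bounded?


For all n, -1 ≤ sin(2n) ≤ 1, so -8 ≤ 8·sin(2n) ≤ 8
Lower bound: -8, Upper bound: 8
The sequence IS bounded

Bounded (-8 ≤ aₙ ≤ 8)


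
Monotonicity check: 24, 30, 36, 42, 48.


Differences: 6, 6, 6, 6
All differences > 0 → strictly INCREASING

Monotonically increasing


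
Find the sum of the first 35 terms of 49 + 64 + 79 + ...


aₙ = 49 + (35-1)×15 = 559
Sₙ = n(a₁+aₙ)/2 = 35×(49+559)/2
= 35×608/2 = 10640

S_35 = 10640


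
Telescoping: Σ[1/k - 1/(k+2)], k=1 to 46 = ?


Telescoping with gap 2: two head and two tail terms survive.
= (1 + 1/2) - (1/47 + 1/48)
= 3/2 - 1/47 - 1/48 = 3289/2256

Sum = 3289/2256


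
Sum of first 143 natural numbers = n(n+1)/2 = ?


n(n+1)/2 = 143×144/2 = 20592/2 = 10296

Σk = 10296


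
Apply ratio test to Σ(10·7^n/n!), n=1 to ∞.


aₙ = 10·7^n/n!
a_{n+1}/aₙ = 7^(n+1)/(n+1)! × n!/7^n  (constant 10 cancels)
= 7/(n+1)
L = lim(n→∞) 7/(n+1) = 0
L < 1 → series CONVERGES

Converges (ratio test: L = 0 < 1)


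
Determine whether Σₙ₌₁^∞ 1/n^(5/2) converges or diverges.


p-series test: Σ c/n^p converges if p > 1, diverges if p ≤ 1 (constant c > 0 doesn't affect convergence).
p = 5/2
5/2 > 1 → CONVERGES

Converges (p = 5/2 > 1)


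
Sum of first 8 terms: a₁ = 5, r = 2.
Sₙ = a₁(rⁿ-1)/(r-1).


Sₙ = 5×(2^8 - 1)/(2 - 1)
= 5×(256 - 1)/1
= 5×255/1
= 1275

S_8 = 1275


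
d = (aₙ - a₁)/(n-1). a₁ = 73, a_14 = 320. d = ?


d = (aₙ - a₁)/(n-1)
= (320 - 73)/(14-1)
= 247/13 = 19

d = 19


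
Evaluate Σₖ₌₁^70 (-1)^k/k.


S = -1 + 1/2 - 1/3 + 1/4 - 1/5 + 1/6 - 1/7 + 1/8 ± ...
= -0.6861
(Full series converges to -ln(2) ≈ -0.6931)

S_70 = -0.6861


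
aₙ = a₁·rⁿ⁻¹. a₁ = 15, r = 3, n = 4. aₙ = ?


aₙ = a₁·r^(n-1)
= 15×3^3
= 15×27
= 405

a_4 = 405


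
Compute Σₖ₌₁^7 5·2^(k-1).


Sₙ = 5×(2^7 - 1)/(2 - 1)
= 5×(128 - 1)/1
= 5×127/1
= 635

S_7 = 635


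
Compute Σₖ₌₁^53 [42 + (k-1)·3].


aₙ = 42 + (53-1)×3 = 198
Sₙ = n(a₁+aₙ)/2 = 53×(42+198)/2
= 53×240/2 = 6360

S_53 = 6360


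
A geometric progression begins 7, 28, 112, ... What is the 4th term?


aₙ = a₁·r^(n-1)
= 7×4^3
= 7×64
= 448

a_4 = 448


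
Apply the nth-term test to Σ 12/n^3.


lim(n→∞) 12/n^3 = 0
lim aₙ = 0 → nth-term test is INCONCLUSIVE
(Need other tests; this is actually a convergent p-series with p=3 > 1)

Inconclusive (lim aₙ = 0; need another test)


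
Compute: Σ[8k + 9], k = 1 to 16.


Σ(8k+9) = 8·Σk + 9·n
= 8·136 + 9·16
= 1088 + 144 = 1232

Σ = 1232


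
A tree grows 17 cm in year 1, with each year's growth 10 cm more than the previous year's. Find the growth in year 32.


aₙ = a₁ + (n-1)d
= 17 + (32-1)×10
= 17 + 310
= 327

a_32 = 327


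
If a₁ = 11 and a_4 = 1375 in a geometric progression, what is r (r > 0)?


r^(n-1) = aₙ/a₁
r^3 = 1375/11 = 125
r = 125^(1/3)
= 5

r = 5


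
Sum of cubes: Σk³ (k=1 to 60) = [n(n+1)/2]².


n(n+1)/2 = 60×61/2 = 1830
Σk³ = 1830² = 3348900

Σk³ = 3348900


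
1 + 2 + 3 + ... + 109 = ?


n(n+1)/2 = 109×110/2 = 11990/2 = 5995

Σk = 5995
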